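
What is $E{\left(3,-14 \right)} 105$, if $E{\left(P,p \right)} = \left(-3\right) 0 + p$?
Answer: $-1470$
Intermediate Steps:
$E{\left(P,p \right)} = p$ ($E{\left(P,p \right)} = 0 + p = p$)
$E{\left(3,-14 \right)} 105 = \left(-14\right) 105 = -1470$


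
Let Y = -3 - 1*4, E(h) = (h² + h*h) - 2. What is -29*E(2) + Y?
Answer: -181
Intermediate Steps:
E(h) = -2 + 2*h² (E(h) = (h² + h²) - 2 = 2*h² - 2 = -2 + 2*h²)
Y = -7 (Y = -3 - 4 = -7)
-29*E(2) + Y = -29*(-2 + 2*2²) - 7 = -29*(-2 + 2*4) - 7 = -29*(-2 + 8) - 7 = -29*6 - 7 = -174 - 7 = -181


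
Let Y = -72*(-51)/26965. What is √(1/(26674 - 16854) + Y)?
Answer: √95554406057815/26479630 ≈ 0.36916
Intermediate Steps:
Y = 3672/26965 (Y = 3672*(1/26965) = 3672/26965 ≈ 0.13618)
√(1/(26674 - 16854) + Y) = √(1/(26674 - 16854) + 3672/26965) = √(1/9820 + 3672/26965) = √(7217201/52959260) = √95554406057815/26479630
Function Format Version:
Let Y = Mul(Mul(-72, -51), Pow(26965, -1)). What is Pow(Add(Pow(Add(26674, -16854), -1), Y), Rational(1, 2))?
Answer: Mul(Rational(1, 26479630), Pow(95554406057815, Rational(1, 2))) ≈ 0.36916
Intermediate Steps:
Y = Rational(3672, 26965) (Y = Mul(3672, Rational(1, 26965)) = Rational(3672, 26965) ≈ 0.13618)
Pow(Add(Pow(Add(26674, -16854), -1), Y), Rational(1, 2)) = Pow(Add(Pow(Add(26674, -16854), -1), Rational(3672, 26965)), Rational(1, 2)) = Pow(Add(Pow(9820, -1), Rational(3672, 26965)), Rational(1, 2)) = Pow(Add(Rational(1, 9820), Rational(3672, 26965)), Rational(1, 2)) = Pow(Rational(7217201, 52959260), Rational(1, 2)) = Mul(Rational(1, 26479630), Pow(95554406057815, Rational(1, 2)))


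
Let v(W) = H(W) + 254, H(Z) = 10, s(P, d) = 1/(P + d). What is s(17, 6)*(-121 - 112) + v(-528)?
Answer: 5839/23 ≈ 253.87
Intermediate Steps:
v(W) = 264 (v(W) = 10 + 254 = 264)
s(17, 6)*(-121 - 112) + v(-528) = (-121 - 112)/(17 + 6) + 264 = -233/23 + 264 = 5839/23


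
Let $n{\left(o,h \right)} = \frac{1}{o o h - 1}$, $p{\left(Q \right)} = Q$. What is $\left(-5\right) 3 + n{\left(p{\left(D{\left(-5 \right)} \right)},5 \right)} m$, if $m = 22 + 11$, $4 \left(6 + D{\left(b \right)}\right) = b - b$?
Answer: $- \frac{2652}{179} \approx -14.816$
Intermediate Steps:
$D{\left(b \right)} = -6$ ($D{\left(b \right)} = -6 + \frac{b - b}{4} = -6 + \frac{1}{4} \cdot 0 = -6 + 0 = -6$)
$n{\left(o,h \right)} = \frac{1}{-1 + h o^{2}}$ ($n{\left(o,h \right)} = \frac{1}{o^{2} h - 1} = \frac{1}{h o^{2} - 1} = \frac{1}{-1 + h o^{2}}$)
$m = 33$
$\left(-5\right) 3 + n{\left(p{\left(D{\left(-5 \right)} \right)},5 \right)} m = \left(-5\right) 3 + \frac{1}{-1 + 5 \left(-6\right)^{2}} \cdot 33 = -15 + \frac{1}{-1 + 5 \cdot 36} \cdot 33 = -15 + \frac{1}{-1 + 180} \cdot 33 = -15 + \frac{1}{179} \cdot 33 = -15 + \frac{33}{179} = - \frac{2652}{179}$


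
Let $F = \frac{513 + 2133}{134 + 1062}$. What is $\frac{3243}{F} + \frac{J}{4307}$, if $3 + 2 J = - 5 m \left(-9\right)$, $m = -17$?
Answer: $\frac{2784039122}{1899387} \approx 1465.8$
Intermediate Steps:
$J = -384$ ($J = - \frac{3}{2} + \frac{\left(-5\right) \left(-17\right) \left(-9\right)}{2} = - \frac{3}{2} + \frac{85 \left(-9\right)}{2} = - \frac{3}{2} + \frac{1}{2} \left(-765\right) = - \frac{3}{2} - \frac{765}{2} = -384$)
$F = \frac{1323}{598}$ ($F = \frac{2646}{1196} = 2646 \cdot \frac{1}{1196} = \frac{1323}{598} \approx 2.2124$)
$\frac{3243}{F} + \frac{J}{4307} = \frac{3243}{\frac{1323}{598}} - \frac{384}{4307} = 3243 \cdot \frac{598}{1323} - \frac{384}{4307} = \frac{646438}{441} - \frac{384}{4307} = \frac{2784039122}{1899387}$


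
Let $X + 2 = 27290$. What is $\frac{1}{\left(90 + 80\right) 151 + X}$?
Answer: $\frac{1}{52958} \approx 1.8883 \cdot 10^{-5}$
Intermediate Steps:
$X = 27288$ ($X = -2 + 27290 = 27288$)
$\frac{1}{\left(90 + 80\right) 151 + X} = \frac{1}{\left(90 + 80\right) 151 + 27288} = \frac{1}{170 \cdot 151 + 27288} = \frac{1}{25670 + 27288} = \frac{1}{52958}$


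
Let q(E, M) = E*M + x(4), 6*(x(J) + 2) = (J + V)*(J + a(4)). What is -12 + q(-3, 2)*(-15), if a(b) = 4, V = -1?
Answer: 48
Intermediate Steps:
x(J) = -2 + (-1 + J)*(4 + J)/6 (x(J) = -2 + ((J - 1)*(J + 4))/6 = -2 + ((-1 + J)*(4 + J))/6 = -2 + (-1 + J)*(4 + J)/6)
q(E, M) = 2 + E*M (q(E, M) = E*M + (-8/3 + (½)*4 + (⅙)*4²) = E*M + (-8/3 + 2 + (⅙)*16) = E*M + (-8/3 + 2 + 8/3) = E*M + 2 = 2 + E*M)
-12 + q(-3, 2)*(-15) = -12 + (2 - 3*2)*(-15) = -12 + (2 - 6)*(-15) = -12 - 4*(-15) = -12 + 60 = 48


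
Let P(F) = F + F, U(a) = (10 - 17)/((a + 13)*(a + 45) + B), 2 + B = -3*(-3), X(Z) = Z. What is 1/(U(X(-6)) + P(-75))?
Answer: -40/6001 ≈ -0.0066656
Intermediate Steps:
B = 7 (B = -2 - 3*(-3) = -2 + 9 = 7)
U(a) = -7/(7 + (13 + a)*(45 + a)) (U(a) = (10 - 17)/((a + 13)*(a + 45) + 7) = -7/((13 + a)*(45 + a) + 7) = -7/(7 + (13 + a)*(45 + a)))
P(F) = 2*F
1/(U(X(-6)) + P(-75)) = 1/(-7/(592 + (-6)² + 58*(-6)) + 2*(-75)) = 1/(-7/(592 + 36 - 348) - 150) = 1/(-7/280 - 150) = 1/(-7*1/280 - 150) = 1/(-1/40 - 150) = 1/(-6001/40) = -40/6001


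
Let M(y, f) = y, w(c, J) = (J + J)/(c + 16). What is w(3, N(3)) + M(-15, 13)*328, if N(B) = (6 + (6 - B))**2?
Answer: -93318/19 ≈ -4911.5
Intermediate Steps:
N(B) = (12 - B)**2
w(c, J) = 2*J/(16 + c) (w(c, J) = (2*J)/(16 + c) = 2*J/(16 + c))
w(3, N(3)) + M(-15, 13)*328 = 2*(-12 + 3)**2/(16 + 3) - 15*328 = 2*(-9)**2/19 - 4920 = 2*81*(1/19) - 4920 = 162/19 - 4920 = -93318/19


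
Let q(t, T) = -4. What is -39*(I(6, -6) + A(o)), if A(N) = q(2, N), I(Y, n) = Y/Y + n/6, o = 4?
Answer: 156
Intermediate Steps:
I(Y, n) = 1 + n/6 (I(Y, n) = 1 + n*(1/6) = 1 + n/6)
A(N) = -4
-39*(I(6, -6) + A(o)) = -39*((1 + (1/6)*(-6)) - 4) = -39*((1 - 1) - 4) = -39*(0 - 4) = -39*(-4) = 156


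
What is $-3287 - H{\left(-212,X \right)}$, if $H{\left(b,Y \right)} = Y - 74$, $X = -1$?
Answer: $-3212$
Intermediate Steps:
$H{\left(b,Y \right)} = -74 + Y$ ($H{\left(b,Y \right)} = Y - 74 = -74 + Y$)
$-3287 - H{\left(-212,X \right)} = -3287 - \left(-74 - 1\right) = -3287 - -75 = -3287 + 75 = -3212$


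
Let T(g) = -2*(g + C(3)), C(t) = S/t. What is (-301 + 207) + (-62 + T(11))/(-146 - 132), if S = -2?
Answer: -39074/417 ≈ -93.703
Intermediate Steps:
C(t) = -2/t
T(g) = 4/3 - 2*g (T(g) = -2*(g - 2/3) = -2*(g - 2*⅓) = -2*(g - ⅔) = -2*(-⅔ + g) = 4/3 - 2*g)
(-301 + 207) + (-62 + T(11))/(-146 - 132) = (-301 + 207) + (-62 + (4/3 - 2*11))/(-146 - 132) = -94 + (-62 + (4/3 - 22))/(-278) = -94 + (-62 - 62/3)*(-1/278) = -94 - 248/3*(-1/278) = -94 + 124/417 = -39074/417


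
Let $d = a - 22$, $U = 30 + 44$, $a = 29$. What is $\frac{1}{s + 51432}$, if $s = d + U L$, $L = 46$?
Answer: $\frac{1}{54843} \approx 1.8234 \cdot 10^{-5}$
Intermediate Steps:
$U = 74$
$d = 7$ ($d = 29 - 22 = 7$)
$s = 3411$ ($s = 7 + 74 \cdot 46 = 7 + 3404 = 3411$)
$\frac{1}{s + 51432} = \frac{1}{3411 + 51432} = \frac{1}{54843}$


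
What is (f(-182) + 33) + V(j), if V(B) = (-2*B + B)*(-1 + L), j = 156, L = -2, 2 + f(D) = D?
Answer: 317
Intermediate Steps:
f(D) = -2 + D
V(B) = 3*B (V(B) = (-2*B + B)*(-1 - 2) = -B*(-3) = 3*B)
(f(-182) + 33) + V(j) = ((-2 - 182) + 33) + 3*156 = (-184 + 33) + 468 = -151 + 468 = 317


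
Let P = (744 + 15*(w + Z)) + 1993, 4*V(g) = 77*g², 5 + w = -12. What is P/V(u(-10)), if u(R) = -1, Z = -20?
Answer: 8728/77 ≈ 113.35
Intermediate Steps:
w = -17 (w = -5 - 12 = -17)
V(g) = 77*g²/4 (V(g) = (77*g²)/4 = 77*g²/4)
P = 2182 (P = (744 + 15*(-17 - 20)) + 1993 = (744 + 15*(-37)) + 1993 = (744 - 555) + 1993 = 189 + 1993 = 2182)
P/V(u(-10)) = 2182/(((77/4)*(-1)²)) = 2182/(((77/4)*1)) = 2182/(77/4) = 2182*(4/77) = 8728/77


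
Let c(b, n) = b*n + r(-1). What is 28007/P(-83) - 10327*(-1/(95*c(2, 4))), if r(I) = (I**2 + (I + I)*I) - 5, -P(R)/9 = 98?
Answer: -81614/5985 ≈ -13.636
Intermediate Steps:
P(R) = -882 (P(R) = -9*98 = -882)
r(I) = -5 + 3*I**2 (r(I) = (I**2 + (2*I)*I) - 5 = (I**2 + 2*I**2) - 5 = 3*I**2 - 5 = -5 + 3*I**2)
c(b, n) = -2 + b*n (c(b, n) = b*n + (-5 + 3*(-1)**2) = b*n + (-5 + 3*1) = b*n + (-5 + 3) = b*n - 2 = -2 + b*n)
28007/P(-83) - 10327*(-1/(95*c(2, 4))) = 28007/(-882) - 10327*(-1/(95*(-2 + 2*4))) = 28007*(-1/882) - 10327*(-1/(95*(-2 + 8))) = -4001/126 - 10327/(6*(-95)) = -4001/126 - 10327/(-570) = -4001/126 - 10327*(-1/570) = -4001/126 + 10327/570 = -81614/5985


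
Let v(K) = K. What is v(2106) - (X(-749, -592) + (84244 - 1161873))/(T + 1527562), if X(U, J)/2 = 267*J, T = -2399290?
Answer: 1834465411/871728 ≈ 2104.4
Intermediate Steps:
X(U, J) = 534*J (X(U, J) = 2*(267*J) = 534*J)
v(2106) - (X(-749, -592) + (84244 - 1161873))/(T + 1527562) = 2106 - (534*(-592) + (84244 - 1161873))/(-2399290 + 1527562) = 2106 - (-316128 - 1077629)/(-871728) = 2106 - (-1393757)*(-1)/871728 = 2106 - 1*1393757/871728 = 2106 - 1393757/871728 = 1834465411/871728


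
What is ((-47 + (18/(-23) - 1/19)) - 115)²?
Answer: 5063603281/190969 ≈ 26515.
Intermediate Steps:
((-47 + (18/(-23) - 1/19)) - 115)² = ((-47 + (18*(-1/23) - 1*1/19)) - 115)² = ((-47 + (-18/23 - 1/19)) - 115)² = ((-47 - 365/437) - 115)² = (-20904/437 - 115)² = (-71159/437)² = 5063603281/190969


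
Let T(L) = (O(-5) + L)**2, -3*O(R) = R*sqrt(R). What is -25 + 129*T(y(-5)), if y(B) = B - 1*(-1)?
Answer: 742/3 - 1720*I*sqrt(5) ≈ 247.33 - 3846.0*I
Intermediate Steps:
y(B) = 1 + B (y(B) = B + 1 = 1 + B)
O(R) = -R**(3/2)/3 (O(R) = -R*sqrt(R)/3 = -R**(3/2)/3)
T(L) = (L + 5*I*sqrt(5)/3)**2 (T(L) = (-(-5)*I*sqrt(5)/3 + L)**2 = (5*I*sqrt(5)/3 + L)**2 = (L + 5*I*sqrt(5)/3)**2)
-25 + 129*T(y(-5)) = -25 + 129*((3*(1 - 5) + 5*I*sqrt(5))**2/9) = -25 + 129*((3*(-4) + 5*I*sqrt(5))**2/9) = -25 + 129*((-12 + 5*I*sqrt(5))**2/9) = -25 + 43*(-12 + 5*I*sqrt(5))**2/3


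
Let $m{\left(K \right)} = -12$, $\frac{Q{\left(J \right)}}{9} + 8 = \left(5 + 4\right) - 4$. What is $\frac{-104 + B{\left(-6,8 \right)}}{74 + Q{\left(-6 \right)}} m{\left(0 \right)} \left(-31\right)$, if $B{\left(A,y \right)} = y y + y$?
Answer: $- \frac{11904}{47} \approx -253.28$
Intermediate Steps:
$B{\left(A,y \right)} = y + y^{2}$ ($B{\left(A,y \right)} = y^{2} + y = y + y^{2}$)
$Q{\left(J \right)} = -27$ ($Q{\left(J \right)} = -72 + 9 \left(\left(5 + 4\right) - 4\right) = -72 + 9 \left(9 - 4\right) = -72 + 9 \cdot 5 = -72 + 45 = -27$)
$\frac{-104 + B{\left(-6,8 \right)}}{74 + Q{\left(-6 \right)}} m{\left(0 \right)} \left(-31\right) = \frac{-104 + 8 \left(1 + 8\right)}{74 - 27} \left(-12\right) \left(-31\right) = \frac{-104 + 8 \cdot 9}{47} \left(-12\right) \left(-31\right) = \left(-104 + 72\right) \frac{1}{47} \left(-12\right) \left(-31\right) = \left(-32\right) \frac{1}{47} \left(-12\right) \left(-31\right) = \left(- \frac{32}{47}\right) \left(-12\right) \left(-31\right) = \frac{384}{47} \left(-31\right) = - \frac{11904}{47}$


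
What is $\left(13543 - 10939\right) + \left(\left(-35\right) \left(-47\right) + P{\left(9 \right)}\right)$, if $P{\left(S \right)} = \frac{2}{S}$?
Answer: $\frac{38243}{9} \approx 4249.2$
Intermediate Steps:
$\left(13543 - 10939\right) + \left(\left(-35\right) \left(-47\right) + P{\left(9 \right)}\right) = \left(13543 - 10939\right) + \left(\left(-35\right) \left(-47\right) + \frac{2}{9}\right) = 2604 + \left(1645 + 2 \cdot \frac{1}{9}\right) = 2604 + \left(1645 + \frac{2}{9}\right) = 2604 + \frac{14807}{9} = \frac{38243}{9}$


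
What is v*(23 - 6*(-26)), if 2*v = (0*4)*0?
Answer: 0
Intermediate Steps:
v = 0 (v = ((0*4)*0)/2 = (0*0)/2 = (½)*0 = 0)
v*(23 - 6*(-26)) = 0*(23 - 6*(-26)) = 0*(23 + 156) = 0*179 = 0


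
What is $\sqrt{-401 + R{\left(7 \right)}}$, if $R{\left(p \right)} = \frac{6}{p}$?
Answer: $\frac{i \sqrt{19607}}{7} \approx 20.004 i$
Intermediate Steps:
$\sqrt{-401 + R{\left(7 \right)}} = \sqrt{-401 + \frac{6}{7}} = \sqrt{- \frac{2801}{7}} = \frac{i \sqrt{19607}}{7}$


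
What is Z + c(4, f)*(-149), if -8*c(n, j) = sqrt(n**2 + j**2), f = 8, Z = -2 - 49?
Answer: -51 + 149*sqrt(5)/2 ≈ 115.59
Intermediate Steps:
Z = -51
c(n, j) = -sqrt(j**2 + n**2)/8 (c(n, j) = -sqrt(n**2 + j**2)/8 = -sqrt(j**2 + n**2)/8)
Z + c(4, f)*(-149) = -51 - sqrt(8**2 + 4**2)/8*(-149) = -51 - sqrt(64 + 16)/8*(-149) = -51 - sqrt(5)/2*(-149) = -51 + 149*sqrt(5)/2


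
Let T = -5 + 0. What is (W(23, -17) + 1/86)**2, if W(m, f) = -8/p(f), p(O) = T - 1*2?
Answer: 483025/362404 ≈ 1.3328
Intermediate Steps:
T = -5
p(O) = -7 (p(O) = -5 - 1*2 = -5 - 2 = -7)
W(m, f) = 8/7 (W(m, f) = -8/(-7) = -8*(-1/7) = 8/7)
(W(23, -17) + 1/86)**2 = (8/7 + 1/86)**2 = (695/602)**2 = 483025/362404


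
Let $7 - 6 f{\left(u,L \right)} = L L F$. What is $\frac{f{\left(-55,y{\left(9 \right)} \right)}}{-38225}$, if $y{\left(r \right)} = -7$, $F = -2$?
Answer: $- \frac{7}{15290} \approx -0.00045782$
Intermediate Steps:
$f{\left(u,L \right)} = \frac{7}{6} + \frac{L^{2}}{3}$ ($f{\left(u,L \right)} = \frac{7}{6} - \frac{L L \left(-2\right)}{6} = \frac{7}{6} - \frac{L^{2} \left(-2\right)}{6} = \frac{7}{6} - \frac{\left(-2\right) L^{2}}{6} = \frac{7}{6} + \frac{L^{2}}{3}$)
$\frac{f{\left(-55,y{\left(9 \right)} \right)}}{-38225} = \frac{\frac{7}{6} + \frac{\left(-7\right)^{2}}{3}}{-38225} = \left(\frac{7}{6} + \frac{1}{3} \cdot 49\right) \left(- \frac{1}{38225}\right) = \left(\frac{7}{6} + \frac{49}{3}\right) \left(- \frac{1}{38225}\right) = \frac{35}{2} \left(- \frac{1}{38225}\right) = - \frac{7}{15290}$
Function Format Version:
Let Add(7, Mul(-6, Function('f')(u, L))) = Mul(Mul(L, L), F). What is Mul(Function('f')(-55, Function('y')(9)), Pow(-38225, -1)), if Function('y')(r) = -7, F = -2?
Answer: Rational(-7, 15290) ≈ -0.00045782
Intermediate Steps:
Function('f')(u, L) = Add(Rational(7, 6), Mul(Rational(1, 3), Pow(L, 2))) (Function('f')(u, L) = Add(Rational(7, 6), Mul(Rational(-1, 6), Mul(Mul(L, L), -2))) = Add(Rational(7, 6), Mul(Rational(-1, 6), Mul(Pow(L, 2), -2))) = Add(Rational(7, 6), Mul(Rational(-1, 6), Mul(-2, Pow(L, 2)))) = Add(Rational(7, 6), Mul(Rational(1, 3), Pow(L, 2))))
Mul(Function('f')(-55, Function('y')(9)), Pow(-38225, -1)) = Mul(Add(Rational(7, 6), Mul(Rational(1, 3), Pow(-7, 2))), Pow(-38225, -1)) = Mul(Add(Rational(7, 6), Mul(Rational(1, 3), 49)), Rational(-1, 38225)) = Mul(Add(Rational(7, 6), Rational(49, 3)), Rational(-1, 38225)) = Mul(Rational(35, 2), Rational(-1, 38225)) = Rational(-7, 15290)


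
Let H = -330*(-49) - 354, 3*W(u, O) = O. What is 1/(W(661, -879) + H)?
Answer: 1/15523 ≈ 6.4421e-5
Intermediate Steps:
W(u, O) = O/3
H = 15816 (H = 16170 - 354 = 15816)
1/(W(661, -879) + H) = 1/((⅓)*(-879) + 15816) = 1/(-293 + 15816) = 1/15523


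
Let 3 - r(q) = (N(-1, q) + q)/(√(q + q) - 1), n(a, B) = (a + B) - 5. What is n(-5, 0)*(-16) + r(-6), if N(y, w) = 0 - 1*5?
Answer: 2*(76*I + 163*√3)/(I + 2*√3) ≈ 162.15 - 2.9312*I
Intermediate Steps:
n(a, B) = -5 + B + a (n(a, B) = (B + a) - 5 = -5 + B + a)
N(y, w) = -5 (N(y, w) = 0 - 5 = -5)
r(q) = 3 - (-5 + q)/(-1 + √2*√q) (r(q) = 3 - (-5 + q)/(√(q + q) - 1) = 3 - (-5 + q)/(√(2*q) - 1) = 3 - (-5 + q)/(√2*√q - 1) = 3 - (-5 + q)/(-1 + √2*√q))
n(-5, 0)*(-16) + r(-6) = (-5 + 0 - 5)*(-16) + (2 - 1*(-6) + 3*√2*√(-6))/(-1 + √2*√(-6)) = -10*(-16) + (2 + 6 + 3*√2*(I*√6))/(-1 + √2*(I*√6)) = 160 + (2 + 6 + 6*I*√3)/(-1 + 2*I*√3) = 160 + (8 + 6*I*√3)/(-1 + 2*I*√3)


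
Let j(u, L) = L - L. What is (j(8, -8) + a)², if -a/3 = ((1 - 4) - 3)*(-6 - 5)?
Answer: 39204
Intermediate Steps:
j(u, L) = 0
a = -198 (a = -3*((1 - 4) - 3)*(-6 - 5) = -3*(-3 - 3)*(-11) = -(-18)*(-11) = -3*66 = -198)
(j(8, -8) + a)² = (0 - 198)² = (-198)² = 39204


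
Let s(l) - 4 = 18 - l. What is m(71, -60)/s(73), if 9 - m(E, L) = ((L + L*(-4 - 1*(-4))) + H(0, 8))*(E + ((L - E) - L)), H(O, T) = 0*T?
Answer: -3/17 ≈ -0.17647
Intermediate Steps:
H(O, T) = 0
m(E, L) = 9 (m(E, L) = 9 - ((L + L*(-4 - 1*(-4))) + 0)*(E + ((L - E) - L)) = 9 - ((L + L*(-4 + 4)) + 0)*(E - E) = 9 - ((L + L*0) + 0)*0 = 9 - ((L + 0) + 0)*0 = 9 - (L + 0)*0 = 9 - L*0 = 9 - 1*0 = 9 + 0 = 9)
s(l) = 22 - l (s(l) = 4 + (18 - l) = 22 - l)
m(71, -60)/s(73) = 9/(22 - 1*73) = 9/(22 - 73) = 9/(-51) = 9*(-1/51) = -3/17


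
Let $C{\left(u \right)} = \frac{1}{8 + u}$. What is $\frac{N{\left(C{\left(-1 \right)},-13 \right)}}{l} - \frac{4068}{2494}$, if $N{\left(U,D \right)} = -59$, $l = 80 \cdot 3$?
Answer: $- \frac{561733}{299280} \approx -1.8769$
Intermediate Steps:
$l = 240$
$\frac{N{\left(C{\left(-1 \right)},-13 \right)}}{l} - \frac{4068}{2494} = - \frac{59}{240} - \frac{4068}{2494} = \left(-59\right) \frac{1}{240} - \frac{2034}{1247} = - \frac{59}{240} - \frac{2034}{1247} = - \frac{561733}{299280}$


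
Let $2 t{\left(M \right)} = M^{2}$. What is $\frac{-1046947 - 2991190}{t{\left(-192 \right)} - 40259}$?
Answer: $\frac{4038137}{21827} \approx 185.01$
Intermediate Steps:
$t{\left(M \right)} = \frac{M^{2}}{2}$
$\frac{-1046947 - 2991190}{t{\left(-192 \right)} - 40259} = \frac{-1046947 - 2991190}{\frac{\left(-192\right)^{2}}{2} - 40259} = - \frac{4038137}{\frac{1}{2} \cdot 36864 - 40259} = - \frac{4038137}{18432 - 40259} = - \frac{4038137}{-21827} = \left(-4038137\right) \left(- \frac{1}{21827}\right) = \frac{4038137}{21827}$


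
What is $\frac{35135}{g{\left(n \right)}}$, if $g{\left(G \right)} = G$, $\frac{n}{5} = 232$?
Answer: $\frac{7027}{232} \approx 30.289$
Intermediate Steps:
$n = 1160$ ($n = 5 \cdot 232 = 1160$)
$\frac{35135}{g{\left(n \right)}} = \frac{35135}{1160} = 35135 \cdot \frac{1}{1160} = \frac{7027}{232}$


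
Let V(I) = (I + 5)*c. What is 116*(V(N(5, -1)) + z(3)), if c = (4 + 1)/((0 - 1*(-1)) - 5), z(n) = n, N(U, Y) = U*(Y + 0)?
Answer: 348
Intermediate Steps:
N(U, Y) = U*Y
c = -5/4 (c = 5/((0 + 1) - 5) = 5/(1 - 5) = 5/(-4) = 5*(-¼) = -5/4 ≈ -1.2500)
V(I) = -25/4 - 5*I/4 (V(I) = (I + 5)*(-5/4) = (5 + I)*(-5/4) = -25/4 - 5*I/4)
116*(V(N(5, -1)) + z(3)) = 116*((-25/4 - 25*(-1)/4) + 3) = 116*((-25/4 - 5/4*(-5)) + 3) = 116*((-25/4 + 25/4) + 3) = 116*(0 + 3) = 116*3 = 348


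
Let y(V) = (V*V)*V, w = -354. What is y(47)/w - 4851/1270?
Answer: -33393116/112395 ≈ -297.10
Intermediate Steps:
y(V) = V**3 (y(V) = V**2*V = V**3)
y(47)/w - 4851/1270 = 47**3/(-354) - 4851/1270 = 103823*(-1/354) - 4851*1/1270 = -103823/354 - 4851/1270 = -33393116/112395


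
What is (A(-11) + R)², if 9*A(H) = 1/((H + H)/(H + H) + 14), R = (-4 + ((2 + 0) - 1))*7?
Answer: 8031556/18225 ≈ 440.69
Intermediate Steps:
R = -21 (R = (-4 + (2 - 1))*7 = (-4 + 1)*7 = -3*7 = -21)
A(H) = 1/135 (A(H) = 1/(9*((H + H)/(H + H) + 14)) = 1/(9*((2*H)/((2*H)) + 14)) = 1/(9*((2*H)*(1/(2*H)) + 14)) = 1/(9*(1 + 14)) = (⅑)/15 = (⅑)*(1/15) = 1/135)
(A(-11) + R)² = (1/135 - 21)² = (-2834/135)² = 8031556/18225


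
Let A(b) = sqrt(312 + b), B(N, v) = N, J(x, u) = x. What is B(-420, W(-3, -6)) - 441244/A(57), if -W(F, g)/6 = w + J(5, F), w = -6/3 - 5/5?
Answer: -420 - 441244*sqrt(41)/123 ≈ -23390.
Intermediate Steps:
w = -3 (w = -6*1/3 - 5*1/5 = -2 - 1 = -3)
W(F, g) = -12 (W(F, g) = -6*(-3 + 5) = -6*2 = -12)
B(-420, W(-3, -6)) - 441244/A(57) = -420 - 441244/(sqrt(312 + 57)) = -420 - 441244/(sqrt(369)) = -420 - 441244/(3*sqrt(41)) = -420 - 441244*sqrt(41)/123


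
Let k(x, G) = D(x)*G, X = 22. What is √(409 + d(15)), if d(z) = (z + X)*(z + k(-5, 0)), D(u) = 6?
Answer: 2*√241 ≈ 31.048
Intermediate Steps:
k(x, G) = 6*G
d(z) = z*(22 + z) (d(z) = (z + 22)*(z + 6*0) = (22 + z)*(z + 0) = (22 + z)*z = z*(22 + z))
√(409 + d(15)) = √(409 + 15*(22 + 15)) = √(409 + 15*37) = √(409 + 555) = √964 = 2*√241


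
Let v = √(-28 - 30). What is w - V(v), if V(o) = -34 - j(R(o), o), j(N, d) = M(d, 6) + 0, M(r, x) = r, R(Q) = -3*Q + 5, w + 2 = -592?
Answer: -560 + I*√58 ≈ -560.0 + 7.6158*I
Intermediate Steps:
w = -594 (w = -2 - 592 = -594)
R(Q) = 5 - 3*Q
j(N, d) = d (j(N, d) = d + 0 = d)
v = I*√58 (v = √(-58) = I*√58 ≈ 7.6158*I)
V(o) = -34 - o
w - V(v) = -594 - (-34 - I*√58) = -594 + (34 + I*√58) = -560 + I*√58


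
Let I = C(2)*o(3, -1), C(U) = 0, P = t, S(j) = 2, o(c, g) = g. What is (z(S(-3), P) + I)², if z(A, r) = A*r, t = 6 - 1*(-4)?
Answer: 400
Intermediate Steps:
t = 10 (t = 6 + 4 = 10)
P = 10
I = 0 (I = 0*(-1) = 0)
(z(S(-3), P) + I)² = (2*10 + 0)² = (20 + 0)² = 20² = 400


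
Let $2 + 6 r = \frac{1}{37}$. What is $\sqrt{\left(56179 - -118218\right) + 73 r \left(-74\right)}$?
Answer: $\frac{2 \sqrt{396390}}{3} \approx 419.73$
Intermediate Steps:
$r = - \frac{73}{222}$ ($r = - \frac{1}{3} + \frac{1}{6 \cdot 37} = - \frac{1}{3} + \frac{1}{6} \cdot \frac{1}{37} = - \frac{1}{3} + \frac{1}{222} = - \frac{73}{222} \approx -0.32883$)
$\sqrt{\left(56179 - -118218\right) + 73 r \left(-74\right)} = \sqrt{\left(56179 - -118218\right) + 73 \left(- \frac{73}{222}\right) \left(-74\right)} = \sqrt{\left(56179 + 118218\right) - - \frac{5329}{3}} = \sqrt{174397 + \frac{5329}{3}} = \sqrt{\frac{528520}{3}} = \frac{2 \sqrt{396390}}{3}$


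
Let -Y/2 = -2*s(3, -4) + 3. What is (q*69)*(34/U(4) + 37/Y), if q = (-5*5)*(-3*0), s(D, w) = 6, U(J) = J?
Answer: 0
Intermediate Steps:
q = 0 (q = -25*0 = 0)
Y = 18 (Y = -2*(-2*6 + 3) = -2*(-12 + 3) = -2*(-9) = 18)
(q*69)*(34/U(4) + 37/Y) = (0*69)*(34/4 + 37/18) = 0*(34*(¼) + 37*(1/18)) = 0*(17/2 + 37/18) = 0*(95/9) = 0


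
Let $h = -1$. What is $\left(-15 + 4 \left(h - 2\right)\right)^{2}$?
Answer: $729$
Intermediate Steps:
$\left(-15 + 4 \left(h - 2\right)\right)^{2} = \left(-15 + 4 \left(-1 - 2\right)\right)^{2} = \left(-15 + 4 \left(-3\right)\right)^{2} = \left(-15 - 12\right)^{2} = \left(-27\right)^{2} = 729$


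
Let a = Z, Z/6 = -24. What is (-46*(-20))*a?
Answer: -132480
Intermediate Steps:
Z = -144 (Z = 6*(-24) = -144)
a = -144
(-46*(-20))*a = -46*(-20)*(-144) = 920*(-144) = -132480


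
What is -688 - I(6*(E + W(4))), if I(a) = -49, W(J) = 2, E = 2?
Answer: -639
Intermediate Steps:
-688 - I(6*(E + W(4))) = -688 - 1*(-49) = -688 + 49 = -639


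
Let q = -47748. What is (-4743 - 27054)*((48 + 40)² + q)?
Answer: 1272007188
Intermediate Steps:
(-4743 - 27054)*((48 + 40)² + q) = (-4743 - 27054)*((48 + 40)² - 47748) = -31797*(88² - 47748) = -31797*(7744 - 47748) = -31797*(-40004) = 1272007188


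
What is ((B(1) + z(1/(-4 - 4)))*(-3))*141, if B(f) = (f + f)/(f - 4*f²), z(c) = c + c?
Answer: 1551/4 ≈ 387.75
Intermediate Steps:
z(c) = 2*c
B(f) = 2*f/(f - 4*f²) (B(f) = (2*f)/(f - 4*f²) = 2*f/(f - 4*f²))
((B(1) + z(1/(-4 - 4)))*(-3))*141 = ((-2/(-1 + 4*1) + 2/(-4 - 4))*(-3))*141 = ((-2/(-1 + 4) + 2/(-8))*(-3))*141 = ((-2/3 + 2*(-⅛))*(-3))*141 = ((-2*⅓ - ¼)*(-3))*141 = ((-⅔ - ¼)*(-3))*141 = -11/12*(-3)*141 = (11/4)*141 = 1551/4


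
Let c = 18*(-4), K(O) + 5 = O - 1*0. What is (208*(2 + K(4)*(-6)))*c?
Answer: -119808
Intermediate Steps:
K(O) = -5 + O (K(O) = -5 + (O - 1*0) = -5 + (O + 0) = -5 + O)
c = -72
(208*(2 + K(4)*(-6)))*c = (208*(2 + (-5 + 4)*(-6)))*(-72) = (208*(2 - 1*(-6)))*(-72) = (208*(2 + 6))*(-72) = (208*8)*(-72) = 1664*(-72) = -119808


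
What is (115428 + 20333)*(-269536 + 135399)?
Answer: -18210573257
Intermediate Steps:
(115428 + 20333)*(-269536 + 135399) = 135761*(-134137) = -18210573257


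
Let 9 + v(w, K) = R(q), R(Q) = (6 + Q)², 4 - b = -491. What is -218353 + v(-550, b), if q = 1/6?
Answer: -7859663/36 ≈ -2.1832e+5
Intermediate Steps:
b = 495 (b = 4 - 1*(-491) = 4 + 491 = 495)
q = ⅙ ≈ 0.16667
v(w, K) = 1045/36 (v(w, K) = -9 + (6 + ⅙)² = -9 + (37/6)² = -9 + 1369/36 = 1045/36)
-218353 + v(-550, b) = -218353 + 1045/36 = -7859663/36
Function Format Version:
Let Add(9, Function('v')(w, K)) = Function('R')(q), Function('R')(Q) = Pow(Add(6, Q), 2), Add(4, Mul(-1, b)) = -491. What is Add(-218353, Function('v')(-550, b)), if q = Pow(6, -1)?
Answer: Rational(-7859663, 36) ≈ -2.1832e+5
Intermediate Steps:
b = 495 (b = Add(4, Mul(-1, -491)) = Add(4, 491) = 495)
q = Rational(1, 6) ≈ 0.16667
Function('v')(w, K) = Rational(1045, 36) (Function('v')(w, K) = Add(-9, Pow(Add(6, Rational(1, 6)), 2)) = Add(-9, Pow(Rational(37, 6), 2)) = Add(-9, Rational(1369, 36)) = Rational(1045, 36))
Add(-218353, Function('v')(-550, b)) = Add(-218353, Rational(1045, 36)) = Rational(-7859663, 36)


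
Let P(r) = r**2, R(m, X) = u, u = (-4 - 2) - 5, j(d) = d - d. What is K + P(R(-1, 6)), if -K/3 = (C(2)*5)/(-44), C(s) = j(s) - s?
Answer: 2647/22 ≈ 120.32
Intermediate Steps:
j(d) = 0
u = -11 (u = -6 - 5 = -11)
R(m, X) = -11
C(s) = -s (C(s) = 0 - s = -s)
K = -15/22 (K = -3*-1*2*5/(-44) = -3*(-2*5)*(-1)/44 = -(-30)*(-1)/44 = -3*5/22 = -15/22 ≈ -0.68182)
K + P(R(-1, 6)) = -15/22 + (-11)**2 = -15/22 + 121 = 2647/22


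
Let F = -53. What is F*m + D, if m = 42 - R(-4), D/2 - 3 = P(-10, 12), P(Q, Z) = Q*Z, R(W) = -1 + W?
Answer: -2725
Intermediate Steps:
D = -234 (D = 6 + 2*(-10*12) = 6 + 2*(-120) = 6 - 240 = -234)
m = 47 (m = 42 - (-1 - 4) = 42 - 1*(-5) = 42 + 5 = 47)
F*m + D = -53*47 - 234 = -2491 - 234 = -2725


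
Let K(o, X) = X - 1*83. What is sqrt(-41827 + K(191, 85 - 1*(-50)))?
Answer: 5*I*sqrt(1671) ≈ 204.39*I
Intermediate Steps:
K(o, X) = -83 + X (K(o, X) = X - 83 = -83 + X)
sqrt(-41827 + K(191, 85 - 1*(-50))) = sqrt(-41827 + (-83 + (85 - 1*(-50)))) = sqrt(-41827 + (-83 + (85 + 50))) = sqrt(-41827 + (-83 + 135)) = sqrt(-41827 + 52) = sqrt(-41775) = 5*I*sqrt(1671)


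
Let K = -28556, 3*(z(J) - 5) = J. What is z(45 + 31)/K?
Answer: -91/85668 ≈ -0.0010622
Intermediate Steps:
z(J) = 5 + J/3
z(45 + 31)/K = (5 + (45 + 31)/3)/(-28556) = (5 + (⅓)*76)*(-1/28556) = (5 + 76/3)*(-1/28556) = (91/3)*(-1/28556) = -91/85668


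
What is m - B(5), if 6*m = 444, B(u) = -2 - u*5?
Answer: 101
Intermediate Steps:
B(u) = -2 - 5*u
m = 74 (m = (1/6)*444 = 74)
m - B(5) = 74 - (-2 - 5*5) = 74 - (-2 - 25) = 74 - 1*(-27) = 74 + 27 = 101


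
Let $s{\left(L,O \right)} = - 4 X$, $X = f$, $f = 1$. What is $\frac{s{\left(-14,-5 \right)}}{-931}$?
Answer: $\frac{4}{931} \approx 0.0042965$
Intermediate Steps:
$X = 1$
$s{\left(L,O \right)} = -4$ ($s{\left(L,O \right)} = \left(-4\right) 1 = -4$)
$\frac{s{\left(-14,-5 \right)}}{-931} = - \frac{4}{-931} = \left(-4\right) \left(- \frac{1}{931}\right) = \frac{4}{931}$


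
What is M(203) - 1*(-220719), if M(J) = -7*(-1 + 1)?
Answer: 220719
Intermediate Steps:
M(J) = 0 (M(J) = -7*0 = 0)
M(203) - 1*(-220719) = 0 - 1*(-220719) = 0 + 220719 = 220719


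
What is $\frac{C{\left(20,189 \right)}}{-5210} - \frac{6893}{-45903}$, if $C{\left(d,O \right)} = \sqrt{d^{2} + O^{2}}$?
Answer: $\frac{6893}{45903} - \frac{\sqrt{36121}}{5210} \approx 0.11369$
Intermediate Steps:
$C{\left(d,O \right)} = \sqrt{O^{2} + d^{2}}$
$\frac{C{\left(20,189 \right)}}{-5210} - \frac{6893}{-45903} = \frac{\sqrt{189^{2} + 20^{2}}}{-5210} - \frac{6893}{-45903} = \sqrt{35721 + 400} \left(- \frac{1}{5210}\right) - - \frac{6893}{45903} = \sqrt{36121} \left(- \frac{1}{5210}\right) + \frac{6893}{45903} = - \frac{\sqrt{36121}}{5210} + \frac{6893}{45903} = \frac{6893}{45903} - \frac{\sqrt{36121}}{5210}$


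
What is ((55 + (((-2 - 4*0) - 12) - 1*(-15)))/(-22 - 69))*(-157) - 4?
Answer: 1204/13 ≈ 92.615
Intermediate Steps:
((55 + (((-2 - 4*0) - 12) - 1*(-15)))/(-22 - 69))*(-157) - 4 = ((55 + (((-2 + 0) - 12) + 15))/(-91))*(-157) - 4 = ((55 + ((-2 - 12) + 15))*(-1/91))*(-157) - 4 = ((55 + (-14 + 15))*(-1/91))*(-157) - 4 = ((55 + 1)*(-1/91))*(-157) - 4 = (56*(-1/91))*(-157) - 4 = -8/13*(-157) - 4 = 1256/13 - 4 = 1204/13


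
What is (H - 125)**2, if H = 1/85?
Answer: 112869376/7225 ≈ 15622.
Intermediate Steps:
H = 1/85 ≈ 0.011765
(H - 125)**2 = (1/85 - 125)**2 = (-10624/85)**2 = 112869376/7225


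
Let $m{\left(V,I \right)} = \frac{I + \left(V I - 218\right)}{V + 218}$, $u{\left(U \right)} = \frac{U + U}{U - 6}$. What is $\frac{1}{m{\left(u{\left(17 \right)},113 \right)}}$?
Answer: $\frac{2432}{2687} \approx 0.9051$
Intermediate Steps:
$u{\left(U \right)} = \frac{2 U}{-6 + U}$
$m{\left(V,I \right)} = \frac{-218 + I + I V}{218 + V}$ ($m{\left(V,I \right)} = \frac{I + \left(I V - 218\right)}{218 + V} = \frac{I + \left(-218 + I V\right)}{218 + V} = \frac{-218 + I + I V}{218 + V}$)
$\frac{1}{m{\left(u{\left(17 \right)},113 \right)}} = \frac{1}{\frac{1}{218 + 2 \cdot 17 \frac{1}{-6 + 17}} \left(-218 + 113 + 113 \cdot 2 \cdot 17 \frac{1}{-6 + 17}\right)} = \frac{1}{\frac{1}{218 + 2 \cdot 17 \cdot \frac{1}{11}} \left(-218 + 113 + 113 \cdot 2 \cdot 17 \cdot \frac{1}{11}\right)} = \frac{1}{\frac{1}{218 + \frac{34}{11}} \left(-218 + 113 + 113 \cdot \frac{34}{11}\right)} = \frac{1}{\frac{1}{\frac{2432}{11}} \left(-218 + 113 + \frac{3842}{11}\right)} = \frac{1}{\frac{11}{2432} \cdot \frac{2687}{11}} = \frac{1}{\frac{2687}{2432}} = \frac{2432}{2687}$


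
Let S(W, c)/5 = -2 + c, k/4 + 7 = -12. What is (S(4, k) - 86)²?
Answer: 226576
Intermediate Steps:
k = -76 (k = -28 + 4*(-12) = -28 - 48 = -76)
S(W, c) = -10 + 5*c (S(W, c) = 5*(-2 + c) = -10 + 5*c)
(S(4, k) - 86)² = ((-10 + 5*(-76)) - 86)² = ((-10 - 380) - 86)² = (-390 - 86)² = (-476)² = 226576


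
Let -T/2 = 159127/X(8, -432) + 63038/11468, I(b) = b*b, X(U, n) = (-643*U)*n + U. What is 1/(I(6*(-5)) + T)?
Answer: 3185546636/2831514742239 ≈ 0.0011250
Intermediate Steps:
X(U, n) = U - 643*U*n (X(U, n) = -643*U*n + U = U - 643*U*n)
I(b) = b**2
T = -35477230161/3185546636 (T = -2*(159127/((8*(1 - 643*(-432)))) + 63038/11468) = -2*(159127/((8*(1 + 277776))) + 63038*(1/11468)) = -2*(159127/((8*277777)) + 31519/5734) = -2*(159127/2222216 + 31519/5734) = -2*35477230161/6371093272 = -35477230161/3185546636 ≈ -11.137)
1/(I(6*(-5)) + T) = 1/((6*(-5))**2 - 35477230161/3185546636) = 1/((-30)**2 - 35477230161/3185546636) = 1/(900 - 35477230161/3185546636) = 1/(2831514742239/3185546636) = 3185546636/2831514742239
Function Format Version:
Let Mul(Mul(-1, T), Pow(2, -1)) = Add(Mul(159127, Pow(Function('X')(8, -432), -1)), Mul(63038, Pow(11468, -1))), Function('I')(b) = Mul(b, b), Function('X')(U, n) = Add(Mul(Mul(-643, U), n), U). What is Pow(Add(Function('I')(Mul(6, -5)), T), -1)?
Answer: Rational(3185546636, 2831514742239) ≈ 0.0011250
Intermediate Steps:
Function('X')(U, n) = Add(U, Mul(-643, U, n)) (Function('X')(U, n) = Add(Mul(-643, U, n), U) = Add(U, Mul(-643, U, n)))
Function('I')(b) = Pow(b, 2)
T = Rational(-35477230161, 3185546636) (T = Mul(-2, Add(Mul(159127, Pow(Mul(8, Add(1, Mul(-643, -432))), -1)), Mul(63038, Pow(11468, -1)))) = Mul(-2, Add(Mul(159127, Pow(Mul(8, Add(1, 277776)), -1)), Mul(63038, Rational(1, 11468)))) = Mul(-2, Add(Mul(159127, Pow(Mul(8, 277777), -1)), Rational(31519, 5734))) = Mul(-2, Add(Mul(159127, Pow(2222216, -1)), Rational(31519, 5734))) = Mul(-2, Add(Mul(159127, Rational(1, 2222216)), Rational(31519, 5734))) = Mul(-2, Add(Rational(159127, 2222216), Rational(31519, 5734))) = Mul(-2, Rational(35477230161, 6371093272)) = Rational(-35477230161, 3185546636) ≈ -11.137)
Pow(Add(Function('I')(Mul(6, -5)), T), -1) = Pow(Add(Pow(Mul(6, -5), 2), Rational(-35477230161, 3185546636)), -1) = Pow(Add(Pow(-30, 2), Rational(-35477230161, 3185546636)), -1) = Pow(Add(900, Rational(-35477230161, 3185546636)), -1) = Pow(Rational(2831514742239, 3185546636), -1) = Rational(3185546636, 2831514742239)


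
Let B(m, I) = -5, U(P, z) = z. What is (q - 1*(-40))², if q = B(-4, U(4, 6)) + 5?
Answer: 1600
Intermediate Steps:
q = 0 (q = -5 + 5 = 0)
(q - 1*(-40))² = (0 - 1*(-40))² = (0 + 40)² = 40² = 1600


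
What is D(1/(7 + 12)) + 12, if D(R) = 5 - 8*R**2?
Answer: 6129/361 ≈ 16.978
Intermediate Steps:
D(1/(7 + 12)) + 12 = (5 - 8/(7 + 12)**2) + 12 = (5 - 8*(1/19)**2) + 12 = (5 - 8*1/361) + 12 = (5 - 8/361) + 12 = 1797/361 + 12 = 6129/361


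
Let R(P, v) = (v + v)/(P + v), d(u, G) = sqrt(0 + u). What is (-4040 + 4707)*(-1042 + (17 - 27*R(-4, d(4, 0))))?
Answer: -647657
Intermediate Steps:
d(u, G) = sqrt(u)
R(P, v) = 2*v/(P + v) (R(P, v) = (2*v)/(P + v) = 2*v/(P + v))
(-4040 + 4707)*(-1042 + (17 - 27*R(-4, d(4, 0)))) = (-4040 + 4707)*(-1042 + (17 - 54*sqrt(4)/(-4 + sqrt(4)))) = 667*(-1042 + (17 - 54*2/(-4 + 2))) = 667*(-1042 + (17 - 54*2/(-2))) = 667*(-1042 + (17 - 54*2*(-1)/2)) = 667*(-1042 + (17 - 27*(-2))) = 667*(-1042 + (17 + 54)) = 667*(-1042 + 71) = 667*(-971) = -647657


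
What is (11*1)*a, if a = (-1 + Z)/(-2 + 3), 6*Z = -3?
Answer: -33/2 ≈ -16.500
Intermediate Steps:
Z = -½ (Z = (⅙)*(-3) = -½ ≈ -0.50000)
a = -3/2 (a = (-1 - ½)/(-2 + 3) = -3/2/1 = -3/2*1 = -3/2 ≈ -1.5000)
(11*1)*a = (11*1)*(-3/2) = 11*(-3/2) = -33/2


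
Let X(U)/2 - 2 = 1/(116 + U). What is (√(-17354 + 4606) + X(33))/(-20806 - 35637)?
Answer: -598/8410007 - 2*I*√3187/56443 ≈ -7.1106e-5 - 0.0020004*I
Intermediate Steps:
X(U) = 4 + 2/(116 + U)
(√(-17354 + 4606) + X(33))/(-20806 - 35637) = (√(-17354 + 4606) + 2*(233 + 2*33)/(116 + 33))/(-20806 - 35637) = (√(-12748) + 2*(233 + 66)/149)/(-56443) = (2*I*√3187 + 2*(1/149)*299)*(-1/56443) = (2*I*√3187 + 598/149)*(-1/56443) = (598/149 + 2*I*√3187)*(-1/56443) = -598/8410007 - 2*I*√3187/56443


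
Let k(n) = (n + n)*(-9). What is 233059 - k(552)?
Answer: 242995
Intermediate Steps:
k(n) = -18*n (k(n) = (2*n)*(-9) = -18*n)
233059 - k(552) = 233059 - (-18)*552 = 233059 - 1*(-9936) = 233059 + 9936 = 242995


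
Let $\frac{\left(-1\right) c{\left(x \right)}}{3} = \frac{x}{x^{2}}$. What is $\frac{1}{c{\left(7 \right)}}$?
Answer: $- \frac{7}{3} \approx -2.3333$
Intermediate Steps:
$c{\left(x \right)} = - \frac{3}{x}$ ($c{\left(x \right)} = - 3 \frac{x}{x^{2}} = - \frac{3}{x}$)
$\frac{1}{c{\left(7 \right)}} = \frac{1}{\left(-3\right) \frac{1}{7}} = \frac{1}{- \frac{3}{7}} = - \frac{7}{3}$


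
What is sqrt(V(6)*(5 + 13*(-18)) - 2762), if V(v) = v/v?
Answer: I*sqrt(2991) ≈ 54.69*I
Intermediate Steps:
V(v) = 1
sqrt(V(6)*(5 + 13*(-18)) - 2762) = sqrt(1*(5 + 13*(-18)) - 2762) = sqrt(1*(5 - 234) - 2762) = sqrt(1*(-229) - 2762) = sqrt(-229 - 2762) = sqrt(-2991) = I*sqrt(2991)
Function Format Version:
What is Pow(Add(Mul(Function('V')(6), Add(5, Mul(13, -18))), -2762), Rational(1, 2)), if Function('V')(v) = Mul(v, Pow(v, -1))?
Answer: Mul(I, Pow(2991, Rational(1, 2))) ≈ Mul(54.690, I)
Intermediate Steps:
Function('V')(v) = 1
Pow(Add(Mul(Function('V')(6), Add(5, Mul(13, -18))), -2762), Rational(1, 2)) = Pow(Add(Mul(1, Add(5, Mul(13, -18))), -2762), Rational(1, 2)) = Pow(Add(Mul(1, Add(5, -234)), -2762), Rational(1, 2)) = Pow(Add(Mul(1, -229), -2762), Rational(1, 2)) = Pow(Add(-229, -2762), Rational(1, 2)) = Pow(-2991, Rational(1, 2)) = Mul(I, Pow(2991, Rational(1, 2)))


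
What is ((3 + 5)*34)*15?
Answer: 4080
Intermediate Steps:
((3 + 5)*34)*15 = (8*34)*15 = 272*15 = 4080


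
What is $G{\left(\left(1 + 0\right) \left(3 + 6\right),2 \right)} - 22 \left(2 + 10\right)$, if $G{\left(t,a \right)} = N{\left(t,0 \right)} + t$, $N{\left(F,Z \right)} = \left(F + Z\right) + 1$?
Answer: $-245$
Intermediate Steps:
$N{\left(F,Z \right)} = 1 + F + Z$
$G{\left(t,a \right)} = 1 + 2 t$ ($G{\left(t,a \right)} = \left(1 + t + 0\right) + t = \left(1 + t\right) + t = 1 + 2 t$)
$G{\left(\left(1 + 0\right) \left(3 + 6\right),2 \right)} - 22 \left(2 + 10\right) = \left(1 + 2 \left(1 + 0\right) \left(3 + 6\right)\right) - 22 \left(2 + 10\right) = \left(1 + 2 \cdot 1 \cdot 9\right) - 264 = \left(1 + 2 \cdot 9\right) - 264 = \left(1 + 18\right) - 264 = 19 - 264 = -245$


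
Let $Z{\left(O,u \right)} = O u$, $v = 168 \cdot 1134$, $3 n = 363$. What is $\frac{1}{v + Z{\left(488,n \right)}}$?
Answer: $\frac{1}{249560} \approx 4.0071 \cdot 10^{-6}$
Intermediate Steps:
$n = 121$ ($n = \frac{1}{3} \cdot 363 = 121$)
$v = 190512$
$\frac{1}{v + Z{\left(488,n \right)}} = \frac{1}{190512 + 488 \cdot 121} = \frac{1}{190512 + 59048} = \frac{1}{249560}$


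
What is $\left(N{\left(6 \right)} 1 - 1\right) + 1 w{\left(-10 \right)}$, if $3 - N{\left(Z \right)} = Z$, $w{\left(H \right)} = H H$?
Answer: $96$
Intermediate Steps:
$w{\left(H \right)} = H^{2}$
$N{\left(Z \right)} = 3 - Z$
$\left(N{\left(6 \right)} 1 - 1\right) + 1 w{\left(-10 \right)} = \left(\left(3 - 6\right) 1 - 1\right) + 1 \left(-10\right)^{2} = \left(\left(3 - 6\right) 1 - 1\right) + 1 \cdot 100 = \left(\left(-3\right) 1 - 1\right) + 100 = \left(-3 - 1\right) + 100 = -4 + 100 = 96$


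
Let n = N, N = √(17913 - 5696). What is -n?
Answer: -√12217 ≈ -110.53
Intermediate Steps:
N = √12217 ≈ 110.53
n = √12217 ≈ 110.53
-n = -√12217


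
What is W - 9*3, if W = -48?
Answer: -75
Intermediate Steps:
W - 9*3 = -48 - 9*3 = -48 - 27 = -75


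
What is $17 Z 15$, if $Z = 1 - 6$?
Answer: $-1275$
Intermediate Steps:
$Z = -5$ ($Z = 1 - 6 = -5$)
$17 Z 15 = 17 \left(-5\right) 15 = \left(-85\right) 15 = -1275$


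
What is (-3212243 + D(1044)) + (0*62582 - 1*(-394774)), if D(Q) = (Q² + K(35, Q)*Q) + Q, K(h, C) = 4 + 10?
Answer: -1711873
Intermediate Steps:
K(h, C) = 14
D(Q) = Q² + 15*Q (D(Q) = (Q² + 14*Q) + Q = Q² + 15*Q)
(-3212243 + D(1044)) + (0*62582 - 1*(-394774)) = (-3212243 + 1044*(15 + 1044)) + (0*62582 - 1*(-394774)) = (-3212243 + 1044*1059) + (0 + 394774) = (-3212243 + 1105596) + 394774 = -2106647 + 394774 = -1711873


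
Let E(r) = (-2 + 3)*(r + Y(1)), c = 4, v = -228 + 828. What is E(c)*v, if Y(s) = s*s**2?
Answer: 3000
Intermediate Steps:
v = 600
Y(s) = s**3
E(r) = 1 + r (E(r) = (-2 + 3)*(r + 1**3) = 1*(r + 1) = 1*(1 + r) = 1 + r)
E(c)*v = (1 + 4)*600 = 5*600 = 3000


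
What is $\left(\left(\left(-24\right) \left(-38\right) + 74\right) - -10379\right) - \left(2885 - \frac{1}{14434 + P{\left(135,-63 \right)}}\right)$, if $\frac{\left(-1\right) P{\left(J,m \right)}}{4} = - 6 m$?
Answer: $\frac{109578561}{12922} \approx 8480.0$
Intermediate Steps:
$P{\left(J,m \right)} = 24 m$ ($P{\left(J,m \right)} = - 4 \left(- 6 m\right) = 24 m$)
$\left(\left(\left(-24\right) \left(-38\right) + 74\right) - -10379\right) - \left(2885 - \frac{1}{14434 + P{\left(135,-63 \right)}}\right) = \left(\left(\left(-24\right) \left(-38\right) + 74\right) - -10379\right) - \left(2885 - \frac{1}{14434 + 24 \left(-63\right)}\right) = \left(\left(912 + 74\right) + 10379\right) - \left(2885 - \frac{1}{14434 - 1512}\right) = \left(986 + 10379\right) - \left(2885 - \frac{1}{12922}\right) = 11365 + \left(\frac{1}{12922} - 2885\right) = 11365 - \frac{37279969}{12922} = \frac{109578561}{12922}$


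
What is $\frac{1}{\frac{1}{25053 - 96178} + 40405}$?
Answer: $\frac{71125}{2873805624} \approx 2.4749 \cdot 10^{-5}$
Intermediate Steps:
$\frac{1}{\frac{1}{25053 - 96178} + 40405} = \frac{1}{\frac{1}{-71125} + 40405} = \frac{1}{- \frac{1}{71125} + 40405} = \frac{1}{\frac{2873805624}{71125}} = \frac{71125}{2873805624}$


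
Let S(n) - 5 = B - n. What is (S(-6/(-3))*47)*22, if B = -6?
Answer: -3102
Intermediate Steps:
S(n) = -1 - n (S(n) = 5 + (-6 - n) = -1 - n)
(S(-6/(-3))*47)*22 = ((-1 - (-6)/(-3))*47)*22 = ((-1 - (-6)*(-1)/3)*47)*22 = ((-1 - 1*2)*47)*22 = ((-1 - 2)*47)*22 = -3*47*22 = -141*22 = -3102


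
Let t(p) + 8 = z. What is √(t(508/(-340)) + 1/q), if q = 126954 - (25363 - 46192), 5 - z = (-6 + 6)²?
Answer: 2*I*√16379824371/147783 ≈ 1.732*I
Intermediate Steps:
z = 5 (z = 5 - (-6 + 6)² = 5 - 1*0² = 5 - 1*0 = 5 + 0 = 5)
t(p) = -3 (t(p) = -8 + 5 = -3)
q = 147783 (q = 126954 - 1*(-20829) = 126954 + 20829 = 147783)
√(t(508/(-340)) + 1/q) = √(-3 + 1/147783) = √(-443348/147783) = 2*I*√16379824371/147783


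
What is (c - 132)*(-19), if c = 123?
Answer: 171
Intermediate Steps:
(c - 132)*(-19) = (123 - 132)*(-19) = -9*(-19) = 171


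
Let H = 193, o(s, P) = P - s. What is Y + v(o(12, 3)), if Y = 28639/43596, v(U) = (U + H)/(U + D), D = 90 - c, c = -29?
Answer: 5585977/2397780 ≈ 2.3296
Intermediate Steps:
D = 119 (D = 90 - 1*(-29) = 90 + 29 = 119)
v(U) = (193 + U)/(119 + U) (v(U) = (U + 193)/(U + 119) = (193 + U)/(119 + U))
Y = 28639/43596 (Y = 28639*(1/43596) = 28639/43596 ≈ 0.65692)
Y + v(o(12, 3)) = 28639/43596 + (193 + (3 - 1*12))/(119 + (3 - 1*12)) = 28639/43596 + (193 + (3 - 12))/(119 + (3 - 12)) = 28639/43596 + (193 - 9)/(119 - 9) = 28639/43596 + 184/110 = 28639/43596 + (1/110)*184 = 28639/43596 + 92/55 = 5585977/2397780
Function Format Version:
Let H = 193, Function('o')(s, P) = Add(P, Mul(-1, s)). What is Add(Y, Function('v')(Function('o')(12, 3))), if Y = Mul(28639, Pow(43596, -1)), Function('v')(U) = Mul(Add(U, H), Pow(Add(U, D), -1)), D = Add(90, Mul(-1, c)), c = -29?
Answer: Rational(5585977, 2397780) ≈ 2.3296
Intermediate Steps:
D = 119 (D = Add(90, Mul(-1, -29)) = Add(90, 29) = 119)
Function('v')(U) = Mul(Pow(Add(119, U), -1), Add(193, U)) (Function('v')(U) = Mul(Add(U, 193), Pow(Add(U, 119), -1)) = Mul(Add(193, U), Pow(Add(119, U), -1)) = Mul(Pow(Add(119, U), -1), Add(193, U)))
Y = Rational(28639, 43596) (Y = Mul(28639, Rational(1, 43596)) = Rational(28639, 43596) ≈ 0.65692)
Add(Y, Function('v')(Function('o')(12, 3))) = Add(Rational(28639, 43596), Mul(Pow(Add(119, Add(3, Mul(-1, 12))), -1), Add(193, Add(3, Mul(-1, 12))))) = Add(Rational(28639, 43596), Mul(Pow(Add(119, Add(3, -12)), -1), Add(193, Add(3, -12)))) = Add(Rational(28639, 43596), Mul(Pow(Add(119, -9), -1), Add(193, -9))) = Add(Rational(28639, 43596), Mul(Pow(110, -1), 184)) = Add(Rational(28639, 43596), Mul(Rational(1, 110), 184)) = Add(Rational(28639, 43596), Rational(92, 55)) = Rational(5585977, 2397780)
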